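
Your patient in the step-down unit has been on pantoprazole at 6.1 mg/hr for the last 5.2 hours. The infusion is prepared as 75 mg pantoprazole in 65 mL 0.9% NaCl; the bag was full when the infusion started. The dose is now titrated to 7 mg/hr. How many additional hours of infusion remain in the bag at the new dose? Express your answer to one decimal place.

6.2 hours

Initial rate:
Concentration = 75 mg ÷ 65 mL = 1.153846 mg/mL
Rate = 6.1 mg/hr ÷ 1.153846 mg/mL = 5.286667 mL/hr
Volume infused so far = 5.286667 mL/hr × 5.2 hr = 27.49067 mL
Volume remaining = 65 − 27.49067 = 37.50933 mL
New rate:
Rate = 7 mg/hr ÷ 1.153846 mg/mL = 6.066667 mL/hr
Time remaining = 37.50933 mL ÷ 6.066667 mL/hr = 6.182857 hr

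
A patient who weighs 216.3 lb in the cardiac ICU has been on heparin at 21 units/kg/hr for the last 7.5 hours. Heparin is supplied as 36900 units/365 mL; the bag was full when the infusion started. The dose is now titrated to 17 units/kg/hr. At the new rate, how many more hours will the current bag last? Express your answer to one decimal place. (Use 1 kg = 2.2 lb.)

Initial rate:
Weight = 216.3 lb ÷ 2.2 lb/kg = 98.31818 kg
Dose = 21 units/kg/hr × 98.31818 kg = 2064.682 units/hr
Concentration = 36900 units ÷ 365 mL = 101.0959 units/mL
Rate = 2064.682 units/hr ÷ 101.0959 units/mL = 20.423 mL/hr
Volume infused so far = 20.423 mL/hr × 7.5 hr = 153.1725 mL
Volume remaining = 365 − 153.1725 = 211.8275 mL
New rate:
Dose = 17 units/kg/hr × 98.31818 kg = 1671.409 units/hr
Rate = 1671.409 units/hr ÷ 101.0959 units/mL = 16.53291 mL/hr
Time remaining = 211.8275 mL ÷ 16.53291 mL/hr = 12.81247 hr

12.8 hours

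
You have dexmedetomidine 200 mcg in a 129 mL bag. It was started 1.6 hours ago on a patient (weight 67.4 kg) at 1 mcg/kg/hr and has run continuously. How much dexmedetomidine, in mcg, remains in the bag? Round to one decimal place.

92.2 mcg

Dose = 1 mcg/kg/hr × 67.4 kg = 67.4 mcg/hr
Concentration = 200 mcg ÷ 129 mL = 1.550388 mcg/mL
Rate = 67.4 mcg/hr ÷ 1.550388 mcg/mL = 43.473 mL/hr
Volume infused = 43.473 mL/hr × 1.6 hr = 69.5568 mL
Volume remaining = 129 − 69.5568 = 59.4432 mL
Drug remaining = 59.4432 mL × 1.550388 mcg/mL = 92.16 mcg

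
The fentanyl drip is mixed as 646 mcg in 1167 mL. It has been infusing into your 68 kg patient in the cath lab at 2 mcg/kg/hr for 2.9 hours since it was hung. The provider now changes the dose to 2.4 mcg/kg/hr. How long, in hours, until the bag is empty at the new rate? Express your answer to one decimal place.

Initial rate:
Dose = 2 mcg/kg/hr × 68 kg = 136 mcg/hr
Concentration = 646 mcg ÷ 1167 mL = 0.5535561 mcg/mL
Rate = 136 mcg/hr ÷ 0.5535561 mcg/mL = 245.6842 mL/hr
Volume infused so far = 245.6842 mL/hr × 2.9 hr = 712.4842 mL
Volume remaining = 1167 − 712.4842 = 454.5158 mL
New rate:
Dose = 2.4 mcg/kg/hr × 68 kg = 163.2 mcg/hr
Rate = 163.2 mcg/hr ÷ 0.5535561 mcg/mL = 294.8211 mL/hr
Time remaining = 454.5158 mL ÷ 294.8211 mL/hr = 1.541667 hr

1.5 hours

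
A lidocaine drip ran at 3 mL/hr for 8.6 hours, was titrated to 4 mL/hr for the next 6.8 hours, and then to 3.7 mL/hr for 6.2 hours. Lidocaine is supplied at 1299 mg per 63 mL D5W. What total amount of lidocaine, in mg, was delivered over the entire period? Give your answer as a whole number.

Concentration = 1299 mg ÷ 63 mL = 20.61905 mg/mL
Stage 1: 3 mL/hr × 8.6 hr = 25.8 mL → 25.8 mL × 20.61905 mg/mL = 531.9714 mg
Stage 2: 4 mL/hr × 6.8 hr = 27.2 mL → 27.2 mL × 20.61905 mg/mL = 560.8381 mg
Stage 3: 3.7 mL/hr × 6.2 hr = 22.94 mL → 22.94 mL × 20.61905 mg/mL = 473.001 mg
Total = 531.9714 + 560.8381 + 473.001 = 1565.81 mg

1566 mg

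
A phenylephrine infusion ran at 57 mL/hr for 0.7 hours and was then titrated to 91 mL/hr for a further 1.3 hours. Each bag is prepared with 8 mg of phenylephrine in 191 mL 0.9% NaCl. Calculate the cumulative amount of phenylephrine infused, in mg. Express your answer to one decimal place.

Concentration = 8 mg ÷ 191 mL = 0.04188482 mg/mL
Stage 1: 57 mL/hr × 0.7 hr = 39.9 mL → 39.9 mL × 0.04188482 mg/mL = 1.671204 mg
Stage 2: 91 mL/hr × 1.3 hr = 118.3 mL → 118.3 mL × 0.04188482 mg/mL = 4.954974 mg
Total = 1.671204 + 4.954974 = 6.626178 mg

6.6 mg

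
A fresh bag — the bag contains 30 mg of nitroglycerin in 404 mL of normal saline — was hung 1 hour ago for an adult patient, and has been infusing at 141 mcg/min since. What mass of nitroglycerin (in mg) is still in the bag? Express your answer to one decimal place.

141 mcg/min × 60 min/hr = 8460 mcg/hr
Concentration = 30 mg ÷ 404 mL = 0.07425743 mg/mL = 74.25743 mcg/mL
Rate = 8460 mcg/hr ÷ 74.25743 mcg/mL = 113.928 mL/hr
Volume infused = 113.928 mL/hr × 1 hr = 113.928 mL
Volume remaining = 404 − 113.928 = 290.072 mL
Drug remaining = 290.072 mL × 74.25743 mcg/mL = 21540 mcg = 21.54 mg

21.5 mg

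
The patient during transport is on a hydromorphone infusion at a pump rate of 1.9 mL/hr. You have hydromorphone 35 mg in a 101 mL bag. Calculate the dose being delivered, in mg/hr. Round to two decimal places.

0.66 mg/hr

Concentration = 35 mg ÷ 101 mL = 0.3465347 mg/mL
Drug rate = 1.9 mL/hr × 0.3465347 mg/mL = 0.6584158 mg/hr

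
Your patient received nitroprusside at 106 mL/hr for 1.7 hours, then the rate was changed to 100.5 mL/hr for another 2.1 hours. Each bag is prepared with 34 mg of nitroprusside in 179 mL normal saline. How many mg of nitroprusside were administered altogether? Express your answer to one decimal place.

Concentration = 34 mg ÷ 179 mL = 0.1899441 mg/mL
Stage 1: 106 mL/hr × 1.7 hr = 180.2 mL → 180.2 mL × 0.1899441 mg/mL = 34.22793 mg
Stage 2: 100.5 mL/hr × 2.1 hr = 211.05 mL → 211.05 mL × 0.1899441 mg/mL = 40.08771 mg
Total = 34.22793 + 40.08771 = 74.31564 mg

74.3 mg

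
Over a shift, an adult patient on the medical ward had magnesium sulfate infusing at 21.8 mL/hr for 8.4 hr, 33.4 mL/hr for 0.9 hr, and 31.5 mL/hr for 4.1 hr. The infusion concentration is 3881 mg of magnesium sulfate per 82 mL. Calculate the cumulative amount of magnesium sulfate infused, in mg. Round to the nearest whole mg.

Concentration = 3881 mg ÷ 82 mL = 47.32927 mg/mL
Stage 1: 21.8 mL/hr × 8.4 hr = 183.12 mL → 183.12 mL × 47.32927 mg/mL = 8666.936 mg
Stage 2: 33.4 mL/hr × 0.9 hr = 30.06 mL → 30.06 mL × 47.32927 mg/mL = 1422.718 mg
Stage 3: 31.5 mL/hr × 4.1 hr = 129.15 mL → 129.15 mL × 47.32927 mg/mL = 6112.575 mg
Total = 8666.936 + 1422.718 + 6112.575 = 16202.23 mg

16202 mg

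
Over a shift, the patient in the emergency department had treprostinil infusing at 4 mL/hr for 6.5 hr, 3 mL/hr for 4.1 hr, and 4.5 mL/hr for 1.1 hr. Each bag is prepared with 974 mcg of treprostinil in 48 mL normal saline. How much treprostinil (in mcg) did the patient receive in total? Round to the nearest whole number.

878 mcg

Concentration = 974 mcg ÷ 48 mL = 20.29167 mcg/mL
Stage 1: 4 mL/hr × 6.5 hr = 26 mL → 26 mL × 20.29167 mcg/mL = 527.5833 mcg
Stage 2: 3 mL/hr × 4.1 hr = 12.3 mL → 12.3 mL × 20.29167 mcg/mL = 249.5875 mcg
Stage 3: 4.5 mL/hr × 1.1 hr = 4.95 mL → 4.95 mL × 20.29167 mcg/mL = 100.4438 mcg
Total = 527.5833 + 249.5875 + 100.4438 = 877.6146 mcg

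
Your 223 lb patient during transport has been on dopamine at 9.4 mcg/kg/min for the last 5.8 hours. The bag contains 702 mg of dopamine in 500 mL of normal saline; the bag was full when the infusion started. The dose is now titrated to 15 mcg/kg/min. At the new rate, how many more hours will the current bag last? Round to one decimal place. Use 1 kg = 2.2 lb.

Initial rate:
Weight = 223 lb ÷ 2.2 lb/kg = 101.3636 kg
Dose = 9.4 mcg/kg/min × 101.3636 kg = 952.8182 mcg/min
952.8182 mcg/min × 60 min/hr = 57169.09 mcg/hr
Concentration = 702 mg ÷ 500 mL = 1.404 mg/mL = 1404 mcg/mL
Rate = 57169.09 mcg/hr ÷ 1404 mcg/mL = 40.71873 mL/hr
Volume infused so far = 40.71873 mL/hr × 5.8 hr = 236.1686 mL
Volume remaining = 500 − 236.1686 = 263.8314 mL
New rate:
Dose = 15 mcg/kg/min × 101.3636 kg = 1520.455 mcg/min
1520.455 mcg/min × 60 min/hr = 91227.27 mcg/hr
Rate = 91227.27 mcg/hr ÷ 1404 mcg/mL = 64.97669 mL/hr
Time remaining = 263.8314 mL ÷ 64.97669 mL/hr = 4.060401 hr

4.1 hours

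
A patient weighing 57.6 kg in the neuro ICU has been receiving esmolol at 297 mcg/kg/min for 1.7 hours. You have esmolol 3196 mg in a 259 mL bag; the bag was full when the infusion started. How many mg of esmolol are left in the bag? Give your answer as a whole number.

Dose = 297 mcg/kg/min × 57.6 kg = 17107.2 mcg/min
17107.2 mcg/min × 60 min/hr = 1026432 mcg/hr
Concentration = 3196 mg ÷ 259 mL = 12.33977 mg/mL = 12339.77 mcg/mL
Rate = 1026432 mcg/hr ÷ 12339.77 mcg/mL = 83.18082 mL/hr
Volume infused = 83.18082 mL/hr × 1.7 hr = 141.4074 mL
Volume remaining = 259 − 141.4074 = 117.5926 mL
Drug remaining = 117.5926 mL × 12339.77 mcg/mL = 1451066 mcg = 1451.066 mg

1451 mg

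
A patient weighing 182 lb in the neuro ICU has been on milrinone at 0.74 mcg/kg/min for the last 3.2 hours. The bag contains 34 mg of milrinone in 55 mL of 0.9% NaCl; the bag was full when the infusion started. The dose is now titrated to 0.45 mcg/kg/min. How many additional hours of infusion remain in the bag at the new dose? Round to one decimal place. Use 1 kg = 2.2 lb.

10.0 hours

Initial rate:
Weight = 182 lb ÷ 2.2 lb/kg = 82.72727 kg
Dose = 0.74 mcg/kg/min × 82.72727 kg = 61.21818 mcg/min
61.21818 mcg/min × 60 min/hr = 3673.091 mcg/hr
Concentration = 34 mg ÷ 55 mL = 0.6181818 mg/mL = 618.1818 mcg/mL
Rate = 3673.091 mcg/hr ÷ 618.1818 mcg/mL = 5.941765 mL/hr
Volume infused so far = 5.941765 mL/hr × 3.2 hr = 19.01365 mL
Volume remaining = 55 − 19.01365 = 35.98635 mL
New rate:
Dose = 0.45 mcg/kg/min × 82.72727 kg = 37.22727 mcg/min
37.22727 mcg/min × 60 min/hr = 2233.636 mcg/hr
Rate = 2233.636 mcg/hr ÷ 618.1818 mcg/mL = 3.613235 mL/hr
Time remaining = 35.98635 mL ÷ 3.613235 mL/hr = 9.959593 hr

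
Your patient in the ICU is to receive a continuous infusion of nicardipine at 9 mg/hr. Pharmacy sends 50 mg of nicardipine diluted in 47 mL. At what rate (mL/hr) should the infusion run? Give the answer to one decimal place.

Concentration = 50 mg ÷ 47 mL = 1.06383 mg/mL
Rate = 9 mg/hr ÷ 1.06383 mg/mL = 8.46 mL/hr

8.5 mL/hr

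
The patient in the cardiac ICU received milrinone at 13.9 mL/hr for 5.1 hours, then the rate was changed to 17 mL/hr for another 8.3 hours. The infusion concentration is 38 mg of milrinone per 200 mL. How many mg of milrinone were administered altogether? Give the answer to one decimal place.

40.3 mg

Concentration = 38 mg ÷ 200 mL = 0.19 mg/mL
Stage 1: 13.9 mL/hr × 5.1 hr = 70.89 mL → 70.89 mL × 0.19 mg/mL = 13.4691 mg
Stage 2: 17 mL/hr × 8.3 hr = 141.1 mL → 141.1 mL × 0.19 mg/mL = 26.809 mg
Total = 13.4691 + 26.809 = 40.2781 mg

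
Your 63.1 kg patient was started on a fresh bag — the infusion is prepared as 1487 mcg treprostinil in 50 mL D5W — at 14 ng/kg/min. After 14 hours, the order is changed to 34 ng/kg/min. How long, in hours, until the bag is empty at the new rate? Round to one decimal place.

Initial rate:
Dose = 14 ng/kg/min × 63.1 kg = 883.4 ng/min
883.4 ng/min × 60 min/hr = 53004 ng/hr
Concentration = 1487 mcg ÷ 50 mL = 29.74 mcg/mL = 29740 ng/mL
Rate = 53004 ng/hr ÷ 29740 ng/mL = 1.782246 mL/hr
Volume infused so far = 1.782246 mL/hr × 14 hr = 24.95145 mL
Volume remaining = 50 − 24.95145 = 25.04855 mL
New rate:
Dose = 34 ng/kg/min × 63.1 kg = 2145.4 ng/min
2145.4 ng/min × 60 min/hr = 128724 ng/hr
Rate = 128724 ng/hr ÷ 29740 ng/mL = 4.328312 mL/hr
Time remaining = 25.04855 mL ÷ 4.328312 mL/hr = 5.787141 hr

5.8 hours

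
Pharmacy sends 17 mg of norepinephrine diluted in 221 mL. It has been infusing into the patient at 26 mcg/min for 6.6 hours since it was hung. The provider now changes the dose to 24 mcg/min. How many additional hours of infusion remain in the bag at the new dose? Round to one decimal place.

Initial rate:
26 mcg/min × 60 min/hr = 1560 mcg/hr
Concentration = 17 mg ÷ 221 mL = 0.07692308 mg/mL = 76.92308 mcg/mL
Rate = 1560 mcg/hr ÷ 76.92308 mcg/mL = 20.28 mL/hr
Volume infused so far = 20.28 mL/hr × 6.6 hr = 133.848 mL
Volume remaining = 221 − 133.848 = 87.152 mL
New rate:
24 mcg/min × 60 min/hr = 1440 mcg/hr
Rate = 1440 mcg/hr ÷ 76.92308 mcg/mL = 18.72 mL/hr
Time remaining = 87.152 mL ÷ 18.72 mL/hr = 4.655556 hr

4.7 hours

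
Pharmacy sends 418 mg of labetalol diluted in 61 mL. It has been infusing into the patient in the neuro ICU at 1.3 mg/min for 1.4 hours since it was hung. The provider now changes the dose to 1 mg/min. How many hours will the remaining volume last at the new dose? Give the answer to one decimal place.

5.1 hours

Initial rate:
1.3 mg/min × 60 min/hr = 78 mg/hr
Concentration = 418 mg ÷ 61 mL = 6.852459 mg/mL
Rate = 78 mg/hr ÷ 6.852459 mg/mL = 11.38278 mL/hr
Volume infused so far = 11.38278 mL/hr × 1.4 hr = 15.93589 mL
Volume remaining = 61 − 15.93589 = 45.06411 mL
New rate:
1 mg/min × 60 min/hr = 60 mg/hr
Rate = 60 mg/hr ÷ 6.852459 mg/mL = 8.755981 mL/hr
Time remaining = 45.06411 mL ÷ 8.755981 mL/hr = 5.146667 hr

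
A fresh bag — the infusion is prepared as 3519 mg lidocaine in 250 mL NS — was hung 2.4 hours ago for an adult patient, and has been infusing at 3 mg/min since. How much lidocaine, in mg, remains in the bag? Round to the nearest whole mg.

3 mg/min × 60 min/hr = 180 mg/hr
Concentration = 3519 mg ÷ 250 mL = 14.076 mg/mL
Rate = 180 mg/hr ÷ 14.076 mg/mL = 12.78772 mL/hr
Volume infused = 12.78772 mL/hr × 2.4 hr = 30.69054 mL
Volume remaining = 250 − 30.69054 = 219.3095 mL
Drug remaining = 219.3095 mL × 14.076 mg/mL = 3087 mg

3087 mg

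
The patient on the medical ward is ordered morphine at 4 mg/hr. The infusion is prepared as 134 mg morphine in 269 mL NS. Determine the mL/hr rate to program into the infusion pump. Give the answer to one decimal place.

8.0 mL/hr

Concentration = 134 mg ÷ 269 mL = 0.4981413 mg/mL
Rate = 4 mg/hr ÷ 0.4981413 mg/mL = 8.029851 mL/hr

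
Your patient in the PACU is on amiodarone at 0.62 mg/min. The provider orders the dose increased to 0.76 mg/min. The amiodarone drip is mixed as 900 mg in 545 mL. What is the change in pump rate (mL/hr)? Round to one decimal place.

5.1 mL/hr

At the current dose:
0.62 mg/min × 60 min/hr = 37.2 mg/hr
Concentration = 900 mg ÷ 545 mL = 1.651376 mg/mL
Rate = 37.2 mg/hr ÷ 1.651376 mg/mL = 22.52667 mL/hr
At the new dose:
0.76 mg/min × 60 min/hr = 45.6 mg/hr
Rate = 45.6 mg/hr ÷ 1.651376 mg/mL = 27.61333 mL/hr
Change = 27.61333 − 22.52667 = 5.086667 mL/hr → 5.086667 mL/hr increase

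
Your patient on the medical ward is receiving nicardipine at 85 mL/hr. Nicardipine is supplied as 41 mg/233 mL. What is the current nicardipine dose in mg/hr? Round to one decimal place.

Concentration = 41 mg ÷ 233 mL = 0.1759657 mg/mL
Drug rate = 85 mL/hr × 0.1759657 mg/mL = 14.95708 mg/hr

15.0 mg/hr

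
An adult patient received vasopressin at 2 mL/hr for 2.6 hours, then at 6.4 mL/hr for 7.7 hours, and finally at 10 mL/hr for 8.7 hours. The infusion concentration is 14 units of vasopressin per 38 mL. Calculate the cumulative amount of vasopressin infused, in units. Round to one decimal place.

52.1 units

Concentration = 14 units ÷ 38 mL = 0.3684211 units/mL
Stage 1: 2 mL/hr × 2.6 hr = 5.2 mL → 5.2 mL × 0.3684211 units/mL = 1.915789 units
Stage 2: 6.4 mL/hr × 7.7 hr = 49.28 mL → 49.28 mL × 0.3684211 units/mL = 18.15579 units
Stage 3: 10 mL/hr × 8.7 hr = 87 mL → 87 mL × 0.3684211 units/mL = 32.05263 units
Total = 1.915789 + 18.15579 + 32.05263 = 52.12421 units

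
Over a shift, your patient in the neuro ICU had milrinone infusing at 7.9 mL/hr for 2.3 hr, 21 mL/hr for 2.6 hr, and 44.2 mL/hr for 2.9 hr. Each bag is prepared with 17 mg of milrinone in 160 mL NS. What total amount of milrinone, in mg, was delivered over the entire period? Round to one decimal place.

21.4 mg

Concentration = 17 mg ÷ 160 mL = 0.10625 mg/mL
Stage 1: 7.9 mL/hr × 2.3 hr = 18.17 mL → 18.17 mL × 0.10625 mg/mL = 1.930562 mg
Stage 2: 21 mL/hr × 2.6 hr = 54.6 mL → 54.6 mL × 0.10625 mg/mL = 5.80125 mg
Stage 3: 44.2 mL/hr × 2.9 hr = 128.18 mL → 128.18 mL × 0.10625 mg/mL = 13.61913 mg
Total = 1.930562 + 5.80125 + 13.61913 = 21.35094 mg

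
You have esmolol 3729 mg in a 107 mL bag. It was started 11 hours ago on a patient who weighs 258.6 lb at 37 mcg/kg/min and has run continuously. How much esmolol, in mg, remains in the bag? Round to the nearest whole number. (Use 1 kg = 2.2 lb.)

Weight = 258.6 lb ÷ 2.2 lb/kg = 117.5455 kg
Dose = 37 mcg/kg/min × 117.5455 kg = 4349.182 mcg/min
4349.182 mcg/min × 60 min/hr = 260950.9 mcg/hr
Concentration = 3729 mg ÷ 107 mL = 34.85047 mg/mL = 34850.47 mcg/mL
Rate = 260950.9 mcg/hr ÷ 34850.47 mcg/mL = 7.487731 mL/hr
Volume infused = 7.487731 mL/hr × 11 hr = 82.36504 mL
Volume remaining = 107 − 82.36504 = 24.63496 mL
Drug remaining = 24.63496 mL × 34850.47 mcg/mL = 858540 mcg = 858.54 mg

859 mg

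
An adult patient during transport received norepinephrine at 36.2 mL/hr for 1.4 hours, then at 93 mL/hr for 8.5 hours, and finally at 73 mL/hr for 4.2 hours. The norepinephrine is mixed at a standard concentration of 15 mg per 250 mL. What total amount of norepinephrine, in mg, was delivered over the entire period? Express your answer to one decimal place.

Concentration = 15 mg ÷ 250 mL = 0.06 mg/mL
Stage 1: 36.2 mL/hr × 1.4 hr = 50.68 mL → 50.68 mL × 0.06 mg/mL = 3.0408 mg
Stage 2: 93 mL/hr × 8.5 hr = 790.5 mL → 790.5 mL × 0.06 mg/mL = 47.43 mg
Stage 3: 73 mL/hr × 4.2 hr = 306.6 mL → 306.6 mL × 0.06 mg/mL = 18.396 mg
Total = 3.0408 + 47.43 + 18.396 = 68.8668 mg

68.9 mg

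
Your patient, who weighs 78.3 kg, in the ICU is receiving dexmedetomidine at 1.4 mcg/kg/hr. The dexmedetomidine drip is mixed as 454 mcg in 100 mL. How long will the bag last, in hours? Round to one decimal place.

Dose = 1.4 mcg/kg/hr × 78.3 kg = 109.62 mcg/hr
Concentration = 454 mcg ÷ 100 mL = 4.54 mcg/mL
Rate = 109.62 mcg/hr ÷ 4.54 mcg/mL = 24.14537 mL/hr
Duration = 100 mL ÷ 24.14537 mL/hr = 4.14158 hr

4.1 hours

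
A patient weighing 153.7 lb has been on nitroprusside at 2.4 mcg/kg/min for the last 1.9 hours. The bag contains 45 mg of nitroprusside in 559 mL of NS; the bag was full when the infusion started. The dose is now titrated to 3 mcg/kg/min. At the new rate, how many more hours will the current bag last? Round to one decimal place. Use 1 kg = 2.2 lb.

2.1 hours

Initial rate:
Weight = 153.7 lb ÷ 2.2 lb/kg = 69.86364 kg
Dose = 2.4 mcg/kg/min × 69.86364 kg = 167.6727 mcg/min
167.6727 mcg/min × 60 min/hr = 10060.36 mcg/hr
Concentration = 45 mg ÷ 559 mL = 0.08050089 mg/mL = 80.50089 mcg/mL
Rate = 10060.36 mcg/hr ÷ 80.50089 mcg/mL = 124.9721 mL/hr
Volume infused so far = 124.9721 mL/hr × 1.9 hr = 237.4469 mL
Volume remaining = 559 − 237.4469 = 321.5531 mL
New rate:
Dose = 3 mcg/kg/min × 69.86364 kg = 209.5909 mcg/min
209.5909 mcg/min × 60 min/hr = 12575.45 mcg/hr
Rate = 12575.45 mcg/hr ÷ 80.50089 mcg/mL = 156.2151 mL/hr
Time remaining = 321.5531 mL ÷ 156.2151 mL/hr = 2.058399 hr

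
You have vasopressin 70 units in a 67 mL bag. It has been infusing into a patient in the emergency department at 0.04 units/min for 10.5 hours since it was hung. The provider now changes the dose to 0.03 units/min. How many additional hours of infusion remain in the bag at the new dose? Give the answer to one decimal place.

Initial rate:
0.04 units/min × 60 min/hr = 2.4 units/hr
Concentration = 70 units ÷ 67 mL = 1.044776 units/mL
Rate = 2.4 units/hr ÷ 1.044776 units/mL = 2.297143 mL/hr
Volume infused so far = 2.297143 mL/hr × 10.5 hr = 24.12 mL
Volume remaining = 67 − 24.12 = 42.88 mL
New rate:
0.03 units/min × 60 min/hr = 1.8 units/hr
Rate = 1.8 units/hr ÷ 1.044776 units/mL = 1.722857 mL/hr
Time remaining = 42.88 mL ÷ 1.722857 mL/hr = 24.88889 hr

24.9 hours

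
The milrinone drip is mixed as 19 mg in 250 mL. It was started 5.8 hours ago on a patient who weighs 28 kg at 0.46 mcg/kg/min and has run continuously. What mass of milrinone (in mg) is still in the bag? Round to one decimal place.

Dose = 0.46 mcg/kg/min × 28 kg = 12.88 mcg/min
12.88 mcg/min × 60 min/hr = 772.8 mcg/hr
Concentration = 19 mg ÷ 250 mL = 0.076 mg/mL = 76 mcg/mL
Rate = 772.8 mcg/hr ÷ 76 mcg/mL = 10.16842 mL/hr
Volume infused = 10.16842 mL/hr × 5.8 hr = 58.97684 mL
Volume remaining = 250 − 58.97684 = 191.0232 mL
Drug remaining = 191.0232 mL × 76 mcg/mL = 14517.76 mcg = 14.51776 mg

14.5 mg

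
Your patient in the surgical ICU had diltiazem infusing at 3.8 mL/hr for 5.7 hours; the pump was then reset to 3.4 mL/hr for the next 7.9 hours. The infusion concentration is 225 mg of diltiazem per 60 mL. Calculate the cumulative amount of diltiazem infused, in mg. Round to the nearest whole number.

182 mg

Concentration = 225 mg ÷ 60 mL = 3.75 mg/mL
Stage 1: 3.8 mL/hr × 5.7 hr = 21.66 mL → 21.66 mL × 3.75 mg/mL = 81.225 mg
Stage 2: 3.4 mL/hr × 7.9 hr = 26.86 mL → 26.86 mL × 3.75 mg/mL = 100.725 mg
Total = 81.225 + 100.725 = 181.95 mg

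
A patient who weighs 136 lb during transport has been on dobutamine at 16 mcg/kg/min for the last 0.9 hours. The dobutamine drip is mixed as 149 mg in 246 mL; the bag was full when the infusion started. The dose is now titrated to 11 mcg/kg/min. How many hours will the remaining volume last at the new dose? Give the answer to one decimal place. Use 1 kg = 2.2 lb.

Initial rate:
Weight = 136 lb ÷ 2.2 lb/kg = 61.81818 kg
Dose = 16 mcg/kg/min × 61.81818 kg = 989.0909 mcg/min
989.0909 mcg/min × 60 min/hr = 59345.45 mcg/hr
Concentration = 149 mg ÷ 246 mL = 0.6056911 mg/mL = 605.6911 mcg/mL
Rate = 59345.45 mcg/hr ÷ 605.6911 mcg/mL = 97.97974 mL/hr
Volume infused so far = 97.97974 mL/hr × 0.9 hr = 88.18177 mL
Volume remaining = 246 − 88.18177 = 157.8182 mL
New rate:
Dose = 11 mcg/kg/min × 61.81818 kg = 680 mcg/min
680 mcg/min × 60 min/hr = 40800 mcg/hr
Rate = 40800 mcg/hr ÷ 605.6911 mcg/mL = 67.36107 mL/hr
Time remaining = 157.8182 mL ÷ 67.36107 mL/hr = 2.34287 hr

2.3 hours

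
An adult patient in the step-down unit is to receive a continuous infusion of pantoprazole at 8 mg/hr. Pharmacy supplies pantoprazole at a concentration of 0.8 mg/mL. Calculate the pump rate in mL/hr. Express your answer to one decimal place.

10.0 mL/hr

Rate = 8 mg/hr ÷ 0.8 mg/mL = 10 mL/hr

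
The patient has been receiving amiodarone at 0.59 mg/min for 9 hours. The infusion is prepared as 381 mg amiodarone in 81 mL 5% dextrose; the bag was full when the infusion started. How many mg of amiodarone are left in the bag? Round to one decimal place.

0.59 mg/min × 60 min/hr = 35.4 mg/hr
Concentration = 381 mg ÷ 81 mL = 4.703704 mg/mL
Rate = 35.4 mg/hr ÷ 4.703704 mg/mL = 7.525984 mL/hr
Volume infused = 7.525984 mL/hr × 9 hr = 67.73386 mL
Volume remaining = 81 − 67.73386 = 13.26614 mL
Drug remaining = 13.26614 mL × 4.703704 mg/mL = 62.4 mg

62.4 mg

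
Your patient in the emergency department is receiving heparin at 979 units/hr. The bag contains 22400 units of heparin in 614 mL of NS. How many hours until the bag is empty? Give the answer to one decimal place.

22.9 hours

Concentration = 22400 units ÷ 614 mL = 36.48208 units/mL
Rate = 979 units/hr ÷ 36.48208 units/mL = 26.83509 mL/hr
Duration = 614 mL ÷ 26.83509 mL/hr = 22.88049 hr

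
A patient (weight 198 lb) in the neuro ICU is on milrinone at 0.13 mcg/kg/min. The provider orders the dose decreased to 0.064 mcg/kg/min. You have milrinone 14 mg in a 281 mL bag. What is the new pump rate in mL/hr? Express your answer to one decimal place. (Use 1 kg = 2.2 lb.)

6.9 mL/hr

Weight = 198 lb ÷ 2.2 lb/kg = 90 kg
Dose = 0.064 mcg/kg/min × 90 kg = 5.76 mcg/min
5.76 mcg/min × 60 min/hr = 345.6 mcg/hr
Concentration = 14 mg ÷ 281 mL = 0.04982206 mg/mL = 49.82206 mcg/mL
Rate = 345.6 mcg/hr ÷ 49.82206 mcg/mL = 6.936686 mL/hr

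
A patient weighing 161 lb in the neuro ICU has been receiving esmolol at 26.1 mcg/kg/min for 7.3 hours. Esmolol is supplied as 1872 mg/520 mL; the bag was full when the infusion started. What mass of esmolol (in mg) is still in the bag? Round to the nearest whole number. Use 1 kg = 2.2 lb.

1035 mg

Weight = 161 lb ÷ 2.2 lb/kg = 73.18182 kg
Dose = 26.1 mcg/kg/min × 73.18182 kg = 1910.045 mcg/min
1910.045 mcg/min × 60 min/hr = 114602.7 mcg/hr
Concentration = 1872 mg ÷ 520 mL = 3.6 mg/mL = 3600 mcg/mL
Rate = 114602.7 mcg/hr ÷ 3600 mcg/mL = 31.83409 mL/hr
Volume infused = 31.83409 mL/hr × 7.3 hr = 232.3889 mL
Volume remaining = 520 − 232.3889 = 287.6111 mL
Drug remaining = 287.6111 mL × 3600 mcg/mL = 1035400 mcg = 1035.4 mg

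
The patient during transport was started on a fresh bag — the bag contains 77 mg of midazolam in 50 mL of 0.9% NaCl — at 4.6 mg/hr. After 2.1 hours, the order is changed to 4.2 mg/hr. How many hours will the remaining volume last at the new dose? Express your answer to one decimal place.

16.0 hours

Initial rate:
Concentration = 77 mg ÷ 50 mL = 1.54 mg/mL
Rate = 4.6 mg/hr ÷ 1.54 mg/mL = 2.987013 mL/hr
Volume infused so far = 2.987013 mL/hr × 2.1 hr = 6.272727 mL
Volume remaining = 50 − 6.272727 = 43.72727 mL
New rate:
Rate = 4.2 mg/hr ÷ 1.54 mg/mL = 2.727273 mL/hr
Time remaining = 43.72727 mL ÷ 2.727273 mL/hr = 16.03333 hr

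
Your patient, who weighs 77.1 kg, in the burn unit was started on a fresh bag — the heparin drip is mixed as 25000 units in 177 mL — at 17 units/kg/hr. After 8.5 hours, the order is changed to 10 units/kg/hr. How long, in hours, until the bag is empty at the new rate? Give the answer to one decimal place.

18.0 hours

Initial rate:
Dose = 17 units/kg/hr × 77.1 kg = 1310.7 units/hr
Concentration = 25000 units ÷ 177 mL = 141.2429 units/mL
Rate = 1310.7 units/hr ÷ 141.2429 units/mL = 9.279756 mL/hr
Volume infused so far = 9.279756 mL/hr × 8.5 hr = 78.87793 mL
Volume remaining = 177 − 78.87793 = 98.12207 mL
New rate:
Dose = 10 units/kg/hr × 77.1 kg = 771 units/hr
Rate = 771 units/hr ÷ 141.2429 units/mL = 5.45868 mL/hr
Time remaining = 98.12207 mL ÷ 5.45868 mL/hr = 17.97542 hr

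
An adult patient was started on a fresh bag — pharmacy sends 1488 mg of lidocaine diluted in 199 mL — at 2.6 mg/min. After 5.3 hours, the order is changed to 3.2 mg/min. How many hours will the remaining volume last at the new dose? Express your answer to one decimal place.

3.4 hours

Initial rate:
2.6 mg/min × 60 min/hr = 156 mg/hr
Concentration = 1488 mg ÷ 199 mL = 7.477387 mg/mL
Rate = 156 mg/hr ÷ 7.477387 mg/mL = 20.8629 mL/hr
Volume infused so far = 20.8629 mL/hr × 5.3 hr = 110.5734 mL
Volume remaining = 199 − 110.5734 = 88.42661 mL
New rate:
3.2 mg/min × 60 min/hr = 192 mg/hr
Rate = 192 mg/hr ÷ 7.477387 mg/mL = 25.67742 mL/hr
Time remaining = 88.42661 mL ÷ 25.67742 mL/hr = 3.44375 hr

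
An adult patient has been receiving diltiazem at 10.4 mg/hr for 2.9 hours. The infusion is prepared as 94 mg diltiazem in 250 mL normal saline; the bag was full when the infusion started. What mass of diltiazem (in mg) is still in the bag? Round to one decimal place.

63.8 mg

Concentration = 94 mg ÷ 250 mL = 0.376 mg/mL
Rate = 10.4 mg/hr ÷ 0.376 mg/mL = 27.65957 mL/hr
Volume infused = 27.65957 mL/hr × 2.9 hr = 80.21277 mL
Volume remaining = 250 − 80.21277 = 169.7872 mL
Drug remaining = 169.7872 mL × 0.376 mg/mL = 63.84 mg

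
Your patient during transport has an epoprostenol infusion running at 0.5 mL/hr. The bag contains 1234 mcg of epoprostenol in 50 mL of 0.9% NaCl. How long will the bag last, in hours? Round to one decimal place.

Duration = 50 mL ÷ 0.5 mL/hr = 100 hr

100.0 hours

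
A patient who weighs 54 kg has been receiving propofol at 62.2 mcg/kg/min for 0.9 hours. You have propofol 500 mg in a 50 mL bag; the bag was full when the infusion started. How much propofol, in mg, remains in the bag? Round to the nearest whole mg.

Dose = 62.2 mcg/kg/min × 54 kg = 3358.8 mcg/min
3358.8 mcg/min × 60 min/hr = 201528 mcg/hr
Concentration = 500 mg ÷ 50 mL = 10 mg/mL = 10000 mcg/mL
Rate = 201528 mcg/hr ÷ 10000 mcg/mL = 20.1528 mL/hr
Volume infused = 20.1528 mL/hr × 0.9 hr = 18.13752 mL
Volume remaining = 50 − 18.13752 = 31.86248 mL
Drug remaining = 31.86248 mL × 10000 mcg/mL = 318624.8 mcg = 318.6248 mg

319 mg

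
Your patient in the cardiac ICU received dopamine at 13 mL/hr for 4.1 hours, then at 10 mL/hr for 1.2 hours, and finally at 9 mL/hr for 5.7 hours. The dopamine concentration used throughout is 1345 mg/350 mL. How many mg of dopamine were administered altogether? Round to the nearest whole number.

Concentration = 1345 mg ÷ 350 mL = 3.842857 mg/mL
Stage 1: 13 mL/hr × 4.1 hr = 53.3 mL → 53.3 mL × 3.842857 mg/mL = 204.8243 mg
Stage 2: 10 mL/hr × 1.2 hr = 12 mL → 12 mL × 3.842857 mg/mL = 46.11429 mg
Stage 3: 9 mL/hr × 5.7 hr = 51.3 mL → 51.3 mL × 3.842857 mg/mL = 197.1386 mg
Total = 204.8243 + 46.11429 + 197.1386 = 448.0771 mg

448 mg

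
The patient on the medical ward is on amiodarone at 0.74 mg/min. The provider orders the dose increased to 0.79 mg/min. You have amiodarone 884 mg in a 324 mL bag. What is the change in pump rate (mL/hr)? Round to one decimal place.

At the current dose:
0.74 mg/min × 60 min/hr = 44.4 mg/hr
Concentration = 884 mg ÷ 324 mL = 2.728395 mg/mL
Rate = 44.4 mg/hr ÷ 2.728395 mg/mL = 16.2733 mL/hr
At the new dose:
0.79 mg/min × 60 min/hr = 47.4 mg/hr
Rate = 47.4 mg/hr ÷ 2.728395 mg/mL = 17.37285 mL/hr
Change = 17.37285 − 16.2733 = 1.099548 mL/hr → 1.099548 mL/hr increase

1.1 mL/hr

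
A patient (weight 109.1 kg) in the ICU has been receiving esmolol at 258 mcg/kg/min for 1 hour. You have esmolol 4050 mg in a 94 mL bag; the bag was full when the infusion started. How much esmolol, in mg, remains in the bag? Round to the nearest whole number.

Dose = 258 mcg/kg/min × 109.1 kg = 28147.8 mcg/min
28147.8 mcg/min × 60 min/hr = 1688868 mcg/hr
Concentration = 4050 mg ÷ 94 mL = 43.08511 mg/mL = 43085.11 mcg/mL
Rate = 1688868 mcg/hr ÷ 43085.11 mcg/mL = 39.19842 mL/hr
Volume infused = 39.19842 mL/hr × 1 hr = 39.19842 mL
Volume remaining = 94 − 39.19842 = 54.80158 mL
Drug remaining = 54.80158 mL × 43085.11 mcg/mL = 2361132 mcg = 2361.132 mg

2361 mg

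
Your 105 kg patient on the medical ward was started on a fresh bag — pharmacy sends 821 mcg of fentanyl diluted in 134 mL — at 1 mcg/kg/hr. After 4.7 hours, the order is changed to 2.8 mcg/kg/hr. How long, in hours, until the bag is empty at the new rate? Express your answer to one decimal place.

Initial rate:
Dose = 1 mcg/kg/hr × 105 kg = 105 mcg/hr
Concentration = 821 mcg ÷ 134 mL = 6.126866 mcg/mL
Rate = 105 mcg/hr ÷ 6.126866 mcg/mL = 17.13764 mL/hr
Volume infused so far = 17.13764 mL/hr × 4.7 hr = 80.54689 mL
Volume remaining = 134 − 80.54689 = 53.45311 mL
New rate:
Dose = 2.8 mcg/kg/hr × 105 kg = 294 mcg/hr
Rate = 294 mcg/hr ÷ 6.126866 mcg/mL = 47.98538 mL/hr
Time remaining = 53.45311 mL ÷ 47.98538 mL/hr = 1.113946 hr

1.1 hours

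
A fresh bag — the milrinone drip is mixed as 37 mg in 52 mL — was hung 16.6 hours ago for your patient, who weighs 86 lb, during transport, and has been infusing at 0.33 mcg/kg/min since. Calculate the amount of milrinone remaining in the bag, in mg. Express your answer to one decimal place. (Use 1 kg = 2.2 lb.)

24.2 mg

Weight = 86 lb ÷ 2.2 lb/kg = 39.09091 kg
Dose = 0.33 mcg/kg/min × 39.09091 kg = 12.9 mcg/min
12.9 mcg/min × 60 min/hr = 774 mcg/hr
Concentration = 37 mg ÷ 52 mL = 0.7115385 mg/mL = 711.5385 mcg/mL
Rate = 774 mcg/hr ÷ 711.5385 mcg/mL = 1.087784 mL/hr
Volume infused = 1.087784 mL/hr × 16.6 hr = 18.05721 mL
Volume remaining = 52 − 18.05721 = 33.94279 mL
Drug remaining = 33.94279 mL × 711.5385 mcg/mL = 24151.6 mcg = 24.1516 mg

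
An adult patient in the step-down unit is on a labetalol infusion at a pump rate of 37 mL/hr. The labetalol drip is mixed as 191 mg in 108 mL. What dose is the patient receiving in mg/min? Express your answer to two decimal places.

Concentration = 191 mg ÷ 108 mL = 1.768519 mg/mL
Drug rate = 37 mL/hr × 1.768519 mg/mL = 65.43519 mg/hr
65.43519 mg/hr ÷ 60 min/hr = 1.090586 mg/min

1.09 mg/min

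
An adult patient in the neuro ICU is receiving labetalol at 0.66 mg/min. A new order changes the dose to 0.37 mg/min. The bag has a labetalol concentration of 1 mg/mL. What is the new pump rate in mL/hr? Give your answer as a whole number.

0.37 mg/min × 60 min/hr = 22.2 mg/hr
Rate = 22.2 mg/hr ÷ 1 mg/mL = 22.2 mL/hr

22 mL/hr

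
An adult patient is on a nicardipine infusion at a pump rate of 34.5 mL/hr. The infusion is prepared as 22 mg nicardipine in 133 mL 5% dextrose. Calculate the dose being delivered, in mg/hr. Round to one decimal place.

Concentration = 22 mg ÷ 133 mL = 0.1654135 mg/mL
Drug rate = 34.5 mL/hr × 0.1654135 mg/mL = 5.706767 mg/hr

5.7 mg/hr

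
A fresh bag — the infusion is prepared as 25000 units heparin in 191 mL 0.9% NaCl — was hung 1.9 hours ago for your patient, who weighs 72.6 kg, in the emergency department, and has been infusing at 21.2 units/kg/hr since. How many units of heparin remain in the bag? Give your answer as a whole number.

22076 units

Dose = 21.2 units/kg/hr × 72.6 kg = 1539.12 units/hr
Concentration = 25000 units ÷ 191 mL = 130.8901 units/mL
Rate = 1539.12 units/hr ÷ 130.8901 units/mL = 11.75888 mL/hr
Volume infused = 11.75888 mL/hr × 1.9 hr = 22.34187 mL
Volume remaining = 191 − 22.34187 = 168.6581 mL
Drug remaining = 168.6581 mL × 130.8901 units/mL = 22075.67 units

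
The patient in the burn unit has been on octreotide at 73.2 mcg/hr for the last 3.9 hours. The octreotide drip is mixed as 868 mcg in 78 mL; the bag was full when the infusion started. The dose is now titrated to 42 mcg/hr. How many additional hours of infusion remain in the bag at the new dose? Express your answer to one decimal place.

Initial rate:
Concentration = 868 mcg ÷ 78 mL = 11.12821 mcg/mL
Rate = 73.2 mcg/hr ÷ 11.12821 mcg/mL = 6.57788 mL/hr
Volume infused so far = 6.57788 mL/hr × 3.9 hr = 25.65373 mL
Volume remaining = 78 − 25.65373 = 52.34627 mL
New rate:
Rate = 42 mcg/hr ÷ 11.12821 mcg/mL = 3.774194 mL/hr
Time remaining = 52.34627 mL ÷ 3.774194 mL/hr = 13.86952 hr

13.9 hours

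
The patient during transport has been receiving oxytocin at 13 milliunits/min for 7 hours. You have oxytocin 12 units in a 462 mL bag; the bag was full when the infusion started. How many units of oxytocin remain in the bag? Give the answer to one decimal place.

13 milliunits/min × 60 min/hr = 780 milliunits/hr
Concentration = 12 units ÷ 462 mL = 0.02597403 units/mL = 25.97403 milliunits/mL
Rate = 780 milliunits/hr ÷ 25.97403 milliunits/mL = 30.03 mL/hr
Volume infused = 30.03 mL/hr × 7 hr = 210.21 mL
Volume remaining = 462 − 210.21 = 251.79 mL
Drug remaining = 251.79 mL × 25.97403 milliunits/mL = 6540 milliunits = 6.54 units

6.5 units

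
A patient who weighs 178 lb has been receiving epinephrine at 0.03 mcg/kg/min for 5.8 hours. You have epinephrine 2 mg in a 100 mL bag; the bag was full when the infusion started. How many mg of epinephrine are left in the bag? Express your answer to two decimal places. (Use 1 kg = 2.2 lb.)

1.16 mg

Weight = 178 lb ÷ 2.2 lb/kg = 80.90909 kg
Dose = 0.03 mcg/kg/min × 80.90909 kg = 2.427273 mcg/min
2.427273 mcg/min × 60 min/hr = 145.6364 mcg/hr
Concentration = 2 mg ÷ 100 mL = 0.02 mg/mL = 20 mcg/mL
Rate = 145.6364 mcg/hr ÷ 20 mcg/mL = 7.281818 mL/hr
Volume infused = 7.281818 mL/hr × 5.8 hr = 42.23455 mL
Volume remaining = 100 − 42.23455 = 57.76545 mL
Drug remaining = 57.76545 mL × 20 mcg/mL = 1155.309 mcg = 1.155309 mg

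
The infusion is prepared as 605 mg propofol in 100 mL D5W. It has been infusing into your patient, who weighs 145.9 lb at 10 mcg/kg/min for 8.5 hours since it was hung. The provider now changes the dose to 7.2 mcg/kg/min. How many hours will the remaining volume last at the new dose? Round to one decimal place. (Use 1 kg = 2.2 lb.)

9.3 hours

Initial rate:
Weight = 145.9 lb ÷ 2.2 lb/kg = 66.31818 kg
Dose = 10 mcg/kg/min × 66.31818 kg = 663.1818 mcg/min
663.1818 mcg/min × 60 min/hr = 39790.91 mcg/hr
Concentration = 605 mg ÷ 100 mL = 6.05 mg/mL = 6050 mcg/mL
Rate = 39790.91 mcg/hr ÷ 6050 mcg/mL = 6.57701 mL/hr
Volume infused so far = 6.57701 mL/hr × 8.5 hr = 55.90458 mL
Volume remaining = 100 − 55.90458 = 44.09542 mL
New rate:
Dose = 7.2 mcg/kg/min × 66.31818 kg = 477.4909 mcg/min
477.4909 mcg/min × 60 min/hr = 28649.45 mcg/hr
Rate = 28649.45 mcg/hr ÷ 6050 mcg/mL = 4.735447 mL/hr
Time remaining = 44.09542 mL ÷ 4.735447 mL/hr = 9.311775 hr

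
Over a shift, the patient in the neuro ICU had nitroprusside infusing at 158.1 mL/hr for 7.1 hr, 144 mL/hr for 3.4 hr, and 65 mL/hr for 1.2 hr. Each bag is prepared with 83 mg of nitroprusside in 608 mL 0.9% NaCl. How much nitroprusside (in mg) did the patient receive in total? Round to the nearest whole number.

231 mg

Concentration = 83 mg ÷ 608 mL = 0.1365132 mg/mL
Stage 1: 158.1 mL/hr × 7.1 hr = 1122.51 mL → 1122.51 mL × 0.1365132 mg/mL = 153.2374 mg
Stage 2: 144 mL/hr × 3.4 hr = 489.6 mL → 489.6 mL × 0.1365132 mg/mL = 66.83684 mg
Stage 3: 65 mL/hr × 1.2 hr = 78 mL → 78 mL × 0.1365132 mg/mL = 10.64803 mg
Total = 153.2374 + 66.83684 + 10.64803 = 230.7223 mg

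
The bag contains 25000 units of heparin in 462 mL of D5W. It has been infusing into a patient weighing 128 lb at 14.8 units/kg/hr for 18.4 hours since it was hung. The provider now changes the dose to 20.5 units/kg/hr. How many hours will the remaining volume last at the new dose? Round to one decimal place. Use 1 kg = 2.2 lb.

7.7 hours

Initial rate:
Weight = 128 lb ÷ 2.2 lb/kg = 58.18182 kg
Dose = 14.8 units/kg/hr × 58.18182 kg = 861.0909 units/hr
Concentration = 25000 units ÷ 462 mL = 54.11255 units/mL
Rate = 861.0909 units/hr ÷ 54.11255 units/mL = 15.91296 mL/hr
Volume infused so far = 15.91296 mL/hr × 18.4 hr = 292.7985 mL
Volume remaining = 462 − 292.7985 = 169.2015 mL
New rate:
Dose = 20.5 units/kg/hr × 58.18182 kg = 1192.727 units/hr
Rate = 1192.727 units/hr ÷ 54.11255 units/mL = 22.0416 mL/hr
Time remaining = 169.2015 mL ÷ 22.0416 mL/hr = 7.676463 hr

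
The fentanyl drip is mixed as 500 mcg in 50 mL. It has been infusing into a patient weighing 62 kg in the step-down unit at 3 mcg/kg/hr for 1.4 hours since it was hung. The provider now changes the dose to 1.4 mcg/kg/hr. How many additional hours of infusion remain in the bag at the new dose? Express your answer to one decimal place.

Initial rate:
Dose = 3 mcg/kg/hr × 62 kg = 186 mcg/hr
Concentration = 500 mcg ÷ 50 mL = 10 mcg/mL
Rate = 186 mcg/hr ÷ 10 mcg/mL = 18.6 mL/hr
Volume infused so far = 18.6 mL/hr × 1.4 hr = 26.04 mL
Volume remaining = 50 − 26.04 = 23.96 mL
New rate:
Dose = 1.4 mcg/kg/hr × 62 kg = 86.8 mcg/hr
Rate = 86.8 mcg/hr ÷ 10 mcg/mL = 8.68 mL/hr
Time remaining = 23.96 mL ÷ 8.68 mL/hr = 2.760369 hr

2.8 hours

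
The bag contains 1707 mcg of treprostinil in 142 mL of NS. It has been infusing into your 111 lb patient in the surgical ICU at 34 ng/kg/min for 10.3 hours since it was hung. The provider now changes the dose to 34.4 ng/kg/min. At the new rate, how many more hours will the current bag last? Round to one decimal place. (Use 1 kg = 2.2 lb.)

Initial rate:
Weight = 111 lb ÷ 2.2 lb/kg = 50.45455 kg
Dose = 34 ng/kg/min × 50.45455 kg = 1715.455 ng/min
1715.455 ng/min × 60 min/hr = 102927.3 ng/hr
Concentration = 1707 mcg ÷ 142 mL = 12.02113 mcg/mL = 12021.13 ng/mL
Rate = 102927.3 ng/hr ÷ 12021.13 ng/mL = 8.562198 mL/hr
Volume infused so far = 8.562198 mL/hr × 10.3 hr = 88.19064 mL
Volume remaining = 142 − 88.19064 = 53.80936 mL
New rate:
Dose = 34.4 ng/kg/min × 50.45455 kg = 1735.636 ng/min
1735.636 ng/min × 60 min/hr = 104138.2 ng/hr
Rate = 104138.2 ng/hr ÷ 12021.13 ng/mL = 8.66293 mL/hr
Time remaining = 53.80936 mL ÷ 8.66293 mL/hr = 6.21145 hr

6.2 hours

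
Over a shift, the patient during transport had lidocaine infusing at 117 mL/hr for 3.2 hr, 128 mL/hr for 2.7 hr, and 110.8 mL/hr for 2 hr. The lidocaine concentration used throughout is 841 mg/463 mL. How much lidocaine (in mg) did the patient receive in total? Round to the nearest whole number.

1710 mg

Concentration = 841 mg ÷ 463 mL = 1.816415 mg/mL
Stage 1: 117 mL/hr × 3.2 hr = 374.4 mL → 374.4 mL × 1.816415 mg/mL = 680.0657 mg
Stage 2: 128 mL/hr × 2.7 hr = 345.6 mL → 345.6 mL × 1.816415 mg/mL = 627.7529 mg
Stage 3: 110.8 mL/hr × 2 hr = 221.6 mL → 221.6 mL × 1.816415 mg/mL = 402.5175 mg
Total = 680.0657 + 627.7529 + 402.5175 = 1710.336 mg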